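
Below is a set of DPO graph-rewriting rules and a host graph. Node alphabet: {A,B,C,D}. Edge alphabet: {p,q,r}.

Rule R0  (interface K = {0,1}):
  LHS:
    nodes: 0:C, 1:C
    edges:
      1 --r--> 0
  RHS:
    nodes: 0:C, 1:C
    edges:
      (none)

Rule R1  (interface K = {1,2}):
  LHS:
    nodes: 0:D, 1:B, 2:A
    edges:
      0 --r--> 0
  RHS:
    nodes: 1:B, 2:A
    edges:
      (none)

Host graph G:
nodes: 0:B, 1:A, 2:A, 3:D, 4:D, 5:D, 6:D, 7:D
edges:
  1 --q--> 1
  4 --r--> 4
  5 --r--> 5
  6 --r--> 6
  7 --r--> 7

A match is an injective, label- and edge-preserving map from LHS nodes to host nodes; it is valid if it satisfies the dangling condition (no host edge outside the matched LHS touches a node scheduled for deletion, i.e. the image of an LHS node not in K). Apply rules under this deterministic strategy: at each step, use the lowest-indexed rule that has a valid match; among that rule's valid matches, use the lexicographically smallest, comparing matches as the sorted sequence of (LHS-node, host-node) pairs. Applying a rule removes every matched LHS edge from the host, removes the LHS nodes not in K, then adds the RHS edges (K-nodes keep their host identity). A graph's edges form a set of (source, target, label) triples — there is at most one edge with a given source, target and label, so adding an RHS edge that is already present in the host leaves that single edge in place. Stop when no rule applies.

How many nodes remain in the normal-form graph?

start.  V:8 E:5  edges: 1-q->1 4-r->4 5-r->5 6-r->6 7-r->7
1. fire R1 via {0↦4, 1↦0, 2↦1}  →  V:7 E:4  edges: 1-q->1 5-r->5 6-r->6 7-r->7
2. fire R1 via {0↦5, 1↦0, 2↦1}  →  V:6 E:3  edges: 1-q->1 6-r->6 7-r->7
3. fire R1 via {0↦6, 1↦0, 2↦1}  →  V:5 E:2  edges: 1-q->1 7-r->7
4. fire R1 via {0↦7, 1↦0, 2↦1}  →  V:4 E:1  edges: 1-q->1
normal form: no rule applies after step 4
NF nodes: {0:B, 1:A, 2:A, 3:D}

Answer: 4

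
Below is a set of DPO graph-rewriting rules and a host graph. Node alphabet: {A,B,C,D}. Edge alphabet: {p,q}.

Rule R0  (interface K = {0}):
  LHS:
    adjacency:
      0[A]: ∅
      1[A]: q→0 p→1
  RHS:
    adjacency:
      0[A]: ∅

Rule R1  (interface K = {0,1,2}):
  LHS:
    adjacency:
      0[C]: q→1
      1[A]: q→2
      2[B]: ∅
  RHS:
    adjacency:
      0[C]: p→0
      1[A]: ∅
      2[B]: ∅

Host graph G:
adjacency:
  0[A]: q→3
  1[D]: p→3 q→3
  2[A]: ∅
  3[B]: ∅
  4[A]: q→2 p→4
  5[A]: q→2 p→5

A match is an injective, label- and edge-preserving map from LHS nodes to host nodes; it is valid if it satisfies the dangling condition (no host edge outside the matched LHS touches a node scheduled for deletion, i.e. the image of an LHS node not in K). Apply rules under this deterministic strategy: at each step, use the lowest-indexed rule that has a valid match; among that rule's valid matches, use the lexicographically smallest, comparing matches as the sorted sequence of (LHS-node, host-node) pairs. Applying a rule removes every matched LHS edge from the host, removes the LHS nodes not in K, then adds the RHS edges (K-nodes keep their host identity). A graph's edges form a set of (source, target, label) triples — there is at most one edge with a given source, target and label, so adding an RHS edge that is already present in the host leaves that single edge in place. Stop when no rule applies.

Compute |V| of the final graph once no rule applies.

Answer: 4

Steps:
start.  V:6 E:7  edges: 0-q->3 1-p->3 1-q->3 4-q->2 4-p->4 5-q->2 5-p->5
1. fire R0 via {0↦2, 1↦4}  →  V:5 E:5  edges: 0-q->3 1-p->3 1-q->3 5-q->2 5-p->5
2. fire R0 via {0↦2, 1↦5}  →  V:4 E:3  edges: 0-q->3 1-p->3 1-q->3
halt: no rule applies after step 2
NF nodes: {0:A, 1:D, 2:A, 3:B}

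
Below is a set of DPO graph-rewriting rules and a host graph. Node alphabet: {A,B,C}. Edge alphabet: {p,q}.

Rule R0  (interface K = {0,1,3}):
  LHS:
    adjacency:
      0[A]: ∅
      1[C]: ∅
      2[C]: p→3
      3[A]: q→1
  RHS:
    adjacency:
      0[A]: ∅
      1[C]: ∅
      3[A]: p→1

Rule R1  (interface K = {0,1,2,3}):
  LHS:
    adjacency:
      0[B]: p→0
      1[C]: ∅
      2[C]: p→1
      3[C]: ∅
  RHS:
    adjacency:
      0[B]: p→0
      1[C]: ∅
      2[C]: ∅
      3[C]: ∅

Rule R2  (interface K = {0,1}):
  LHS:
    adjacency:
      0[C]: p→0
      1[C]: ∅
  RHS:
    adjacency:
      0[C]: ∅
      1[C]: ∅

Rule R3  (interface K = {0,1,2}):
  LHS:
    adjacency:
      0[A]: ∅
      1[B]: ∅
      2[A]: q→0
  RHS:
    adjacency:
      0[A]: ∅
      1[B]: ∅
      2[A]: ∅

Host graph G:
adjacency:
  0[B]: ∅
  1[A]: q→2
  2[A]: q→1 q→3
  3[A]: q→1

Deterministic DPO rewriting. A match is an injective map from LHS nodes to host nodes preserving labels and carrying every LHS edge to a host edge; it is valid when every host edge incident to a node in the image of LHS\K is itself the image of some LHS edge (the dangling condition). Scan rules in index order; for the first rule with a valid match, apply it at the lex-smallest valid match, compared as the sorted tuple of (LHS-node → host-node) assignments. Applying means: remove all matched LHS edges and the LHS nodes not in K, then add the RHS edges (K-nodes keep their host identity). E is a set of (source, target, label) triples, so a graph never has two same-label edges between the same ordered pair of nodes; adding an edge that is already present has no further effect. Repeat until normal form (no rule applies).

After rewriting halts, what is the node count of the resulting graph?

Answer: 4

Steps:
[0] host  ⇒  4 nodes, 4 edges  {1-q->2 2-q->1 2-q->3 3-q->1}
[1] R3 @ {0↦1, 1↦0, 2↦2}  ⇒  4 nodes, 3 edges  {1-q->2 2-q->3 3-q->1}
[2] R3 @ {0↦1, 1↦0, 2↦3}  ⇒  4 nodes, 2 edges  {1-q->2 2-q->3}
[3] R3 @ {0↦2, 1↦0, 2↦1}  ⇒  4 nodes, 1 edges  {2-q->3}
[4] R3 @ {0↦3, 1↦0, 2↦2}  ⇒  4 nodes, 0 edges  {∅}
normal form: no rule applies after step 4
NF nodes: {0:B, 1:A, 2:A, 3:A}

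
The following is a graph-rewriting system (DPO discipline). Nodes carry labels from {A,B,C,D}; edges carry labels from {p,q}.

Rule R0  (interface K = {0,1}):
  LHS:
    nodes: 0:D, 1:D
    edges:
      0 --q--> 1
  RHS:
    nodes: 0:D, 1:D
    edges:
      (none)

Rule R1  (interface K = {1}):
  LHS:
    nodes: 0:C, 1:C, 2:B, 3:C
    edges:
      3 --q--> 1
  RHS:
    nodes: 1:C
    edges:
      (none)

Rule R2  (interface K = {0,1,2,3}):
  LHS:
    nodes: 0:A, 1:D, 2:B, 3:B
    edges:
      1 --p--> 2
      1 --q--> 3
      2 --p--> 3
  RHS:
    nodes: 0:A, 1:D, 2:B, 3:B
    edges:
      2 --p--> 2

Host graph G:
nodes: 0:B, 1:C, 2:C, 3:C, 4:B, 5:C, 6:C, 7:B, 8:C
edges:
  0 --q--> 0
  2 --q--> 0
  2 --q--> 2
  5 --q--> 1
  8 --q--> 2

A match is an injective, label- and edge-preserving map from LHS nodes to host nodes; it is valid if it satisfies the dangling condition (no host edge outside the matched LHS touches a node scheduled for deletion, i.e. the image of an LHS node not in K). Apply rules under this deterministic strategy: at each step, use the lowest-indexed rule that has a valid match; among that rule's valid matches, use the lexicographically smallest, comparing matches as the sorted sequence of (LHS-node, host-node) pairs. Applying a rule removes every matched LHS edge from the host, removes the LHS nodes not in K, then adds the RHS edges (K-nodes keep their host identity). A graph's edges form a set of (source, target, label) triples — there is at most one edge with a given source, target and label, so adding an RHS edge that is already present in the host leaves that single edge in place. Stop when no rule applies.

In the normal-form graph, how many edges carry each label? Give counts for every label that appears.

initial: |V|=9 |E|=5  E = 0-q->0 2-q->0 2-q->2 5-q->1 8-q->2
step 1: apply R1 at {0↦3, 1↦1, 2↦4, 3↦5}  → |V|=6 |E|=4  E = 0-q->0 2-q->0 2-q->2 8-q->2
step 2: apply R1 at {0↦1, 1↦2, 2↦7, 3↦8}  → |V|=3 |E|=3  E = 0-q->0 2-q->0 2-q->2
normal form: no rule applies after step 2
NF edges: [(0, 0, 'q'), (2, 0, 'q'), (2, 2, 'q')]

Answer: q:3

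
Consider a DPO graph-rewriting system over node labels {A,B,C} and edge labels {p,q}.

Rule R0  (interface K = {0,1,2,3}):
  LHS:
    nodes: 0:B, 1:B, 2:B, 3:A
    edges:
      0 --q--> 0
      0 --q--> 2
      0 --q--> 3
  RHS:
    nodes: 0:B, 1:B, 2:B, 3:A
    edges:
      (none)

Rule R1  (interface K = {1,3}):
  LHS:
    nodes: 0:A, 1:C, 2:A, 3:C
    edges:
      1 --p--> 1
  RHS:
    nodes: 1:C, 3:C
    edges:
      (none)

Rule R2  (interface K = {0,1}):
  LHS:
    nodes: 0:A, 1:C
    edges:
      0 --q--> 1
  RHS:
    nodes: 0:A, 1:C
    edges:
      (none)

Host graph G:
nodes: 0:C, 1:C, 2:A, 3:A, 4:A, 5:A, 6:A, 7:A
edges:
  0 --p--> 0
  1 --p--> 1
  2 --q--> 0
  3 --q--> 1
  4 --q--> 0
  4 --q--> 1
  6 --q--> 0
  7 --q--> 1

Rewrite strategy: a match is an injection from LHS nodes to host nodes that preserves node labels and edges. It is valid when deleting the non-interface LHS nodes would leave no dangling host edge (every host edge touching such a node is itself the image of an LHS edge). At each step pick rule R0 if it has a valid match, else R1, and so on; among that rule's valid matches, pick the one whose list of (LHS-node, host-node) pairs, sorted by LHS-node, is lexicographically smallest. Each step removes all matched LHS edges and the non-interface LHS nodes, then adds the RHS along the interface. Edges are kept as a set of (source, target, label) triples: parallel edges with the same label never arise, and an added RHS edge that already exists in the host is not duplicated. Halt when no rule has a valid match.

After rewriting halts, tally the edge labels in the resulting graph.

start.  V:8 E:8  edges: 0-p->0 1-p->1 2-q->0 3-q->1 4-q->0 4-q->1 6-q->0 7-q->1
1. fire R2 via {0↦2, 1↦0}  →  V:8 E:7  edges: 0-p->0 1-p->1 3-q->1 4-q->0 4-q->1 6-q->0 7-q->1
2. fire R1 via {0↦2, 1↦0, 2↦5, 3↦1}  →  V:6 E:6  edges: 1-p->1 3-q->1 4-q->0 4-q->1 6-q->0 7-q->1
3. fire R2 via {0↦3, 1↦1}  →  V:6 E:5  edges: 1-p->1 4-q->0 4-q->1 6-q->0 7-q->1
4. fire R2 via {0↦4, 1↦0}  →  V:6 E:4  edges: 1-p->1 4-q->1 6-q->0 7-q->1
5. fire R2 via {0↦4, 1↦1}  →  V:6 E:3  edges: 1-p->1 6-q->0 7-q->1
6. fire R1 via {0↦3, 1↦1, 2↦4, 3↦0}  →  V:4 E:2  edges: 6-q->0 7-q->1
7. fire R2 via {0↦6, 1↦0}  →  V:4 E:1  edges: 7-q->1
8. fire R2 via {0↦7, 1↦1}  →  V:4 E:0  edges: ∅
normal form: no rule applies after step 8
NF edges: []

Answer: (no edges)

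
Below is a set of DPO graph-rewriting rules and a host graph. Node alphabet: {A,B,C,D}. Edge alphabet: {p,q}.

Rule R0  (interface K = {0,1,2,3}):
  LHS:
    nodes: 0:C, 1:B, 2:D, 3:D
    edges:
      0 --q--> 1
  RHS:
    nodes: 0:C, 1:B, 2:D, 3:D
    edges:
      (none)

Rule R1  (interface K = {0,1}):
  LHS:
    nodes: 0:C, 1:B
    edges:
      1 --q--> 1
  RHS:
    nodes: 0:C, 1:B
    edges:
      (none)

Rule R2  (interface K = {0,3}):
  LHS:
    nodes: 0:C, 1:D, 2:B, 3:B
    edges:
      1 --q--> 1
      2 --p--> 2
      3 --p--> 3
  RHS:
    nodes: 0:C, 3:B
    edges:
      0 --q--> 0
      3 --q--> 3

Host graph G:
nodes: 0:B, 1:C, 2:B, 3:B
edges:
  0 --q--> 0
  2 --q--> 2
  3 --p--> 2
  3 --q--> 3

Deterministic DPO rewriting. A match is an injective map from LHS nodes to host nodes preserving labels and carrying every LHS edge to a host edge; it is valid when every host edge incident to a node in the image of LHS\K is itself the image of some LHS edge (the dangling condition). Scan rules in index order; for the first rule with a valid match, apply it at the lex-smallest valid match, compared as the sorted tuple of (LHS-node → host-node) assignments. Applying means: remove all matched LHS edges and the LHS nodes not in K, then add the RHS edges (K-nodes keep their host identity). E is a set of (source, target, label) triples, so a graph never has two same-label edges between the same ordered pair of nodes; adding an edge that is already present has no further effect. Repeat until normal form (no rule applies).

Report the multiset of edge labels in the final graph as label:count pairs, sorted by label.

Answer: p:1

Steps:
[0] host  ⇒  4 nodes, 4 edges  {0-q->0 2-q->2 3-p->2 3-q->3}
[1] R1 @ {0↦1, 1↦0}  ⇒  4 nodes, 3 edges  {2-q->2 3-p->2 3-q->3}
[2] R1 @ {0↦1, 1↦2}  ⇒  4 nodes, 2 edges  {3-p->2 3-q->3}
[3] R1 @ {0↦1, 1↦3}  ⇒  4 nodes, 1 edges  {3-p->2}
normal form: no rule applies after step 3
NF edges: [(3, 2, 'p')]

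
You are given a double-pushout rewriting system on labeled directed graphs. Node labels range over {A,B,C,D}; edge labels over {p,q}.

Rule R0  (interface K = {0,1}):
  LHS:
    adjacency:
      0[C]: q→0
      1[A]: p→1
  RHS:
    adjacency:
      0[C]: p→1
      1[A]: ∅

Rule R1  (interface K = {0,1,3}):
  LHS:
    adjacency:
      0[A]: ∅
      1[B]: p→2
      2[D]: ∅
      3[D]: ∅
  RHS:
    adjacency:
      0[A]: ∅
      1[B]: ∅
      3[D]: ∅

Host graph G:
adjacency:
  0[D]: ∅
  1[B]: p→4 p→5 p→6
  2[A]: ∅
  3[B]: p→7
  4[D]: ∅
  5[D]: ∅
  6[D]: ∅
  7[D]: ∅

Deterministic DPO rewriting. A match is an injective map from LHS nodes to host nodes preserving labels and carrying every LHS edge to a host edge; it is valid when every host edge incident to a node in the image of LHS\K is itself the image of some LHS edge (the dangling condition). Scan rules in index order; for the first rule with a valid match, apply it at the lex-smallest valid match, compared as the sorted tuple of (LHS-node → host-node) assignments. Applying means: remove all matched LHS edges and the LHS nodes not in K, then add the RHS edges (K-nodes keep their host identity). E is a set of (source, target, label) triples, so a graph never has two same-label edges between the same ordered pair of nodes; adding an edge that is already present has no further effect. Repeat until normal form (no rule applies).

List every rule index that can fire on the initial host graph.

Answer: [R1]

Derivation:
R0: no valid match — LHS pattern not found
R1: 16 valid matches — {0↦2, 1↦1, 2↦4, 3↦0}, {0↦2, 1↦1, 2↦4, 3↦5}, {0↦2, 1↦1, 2↦4, 3↦6} (+13 more)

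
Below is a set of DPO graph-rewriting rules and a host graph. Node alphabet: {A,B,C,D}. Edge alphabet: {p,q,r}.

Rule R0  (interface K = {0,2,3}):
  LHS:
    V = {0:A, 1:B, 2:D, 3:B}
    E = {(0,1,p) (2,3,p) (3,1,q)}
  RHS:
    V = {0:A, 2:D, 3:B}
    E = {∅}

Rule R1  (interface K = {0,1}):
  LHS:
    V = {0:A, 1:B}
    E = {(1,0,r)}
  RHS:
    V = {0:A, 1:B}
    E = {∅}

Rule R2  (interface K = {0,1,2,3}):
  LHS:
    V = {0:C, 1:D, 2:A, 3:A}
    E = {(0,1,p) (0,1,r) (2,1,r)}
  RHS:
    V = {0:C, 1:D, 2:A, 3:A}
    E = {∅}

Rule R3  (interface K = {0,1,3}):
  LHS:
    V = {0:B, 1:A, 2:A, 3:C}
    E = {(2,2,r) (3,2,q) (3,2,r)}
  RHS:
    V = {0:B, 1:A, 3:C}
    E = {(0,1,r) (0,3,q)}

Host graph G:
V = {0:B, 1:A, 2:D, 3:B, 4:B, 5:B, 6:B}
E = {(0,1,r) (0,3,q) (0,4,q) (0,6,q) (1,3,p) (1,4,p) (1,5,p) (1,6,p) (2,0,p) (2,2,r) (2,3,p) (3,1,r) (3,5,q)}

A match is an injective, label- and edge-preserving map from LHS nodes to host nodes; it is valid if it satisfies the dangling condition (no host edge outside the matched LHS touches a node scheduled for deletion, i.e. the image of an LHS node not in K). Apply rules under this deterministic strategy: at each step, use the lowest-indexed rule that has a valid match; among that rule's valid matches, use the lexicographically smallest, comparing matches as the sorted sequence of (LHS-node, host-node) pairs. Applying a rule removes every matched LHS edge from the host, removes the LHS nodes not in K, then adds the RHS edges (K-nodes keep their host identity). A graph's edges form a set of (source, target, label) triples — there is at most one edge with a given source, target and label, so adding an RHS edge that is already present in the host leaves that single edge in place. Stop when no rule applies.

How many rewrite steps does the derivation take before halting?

initial: |V|=7 |E|=13  E = 0-r->1 0-q->3 0-q->4 0-q->6 1-p->3 1-p->4 1-p->5 1-p->6 2-p->0 2-r->2 2-p->3 3-r->1 3-q->5
step 1: apply R0 at {0↦1, 1↦4, 2↦2, 3↦0}  → |V|=6 |E|=10  E = 0-r->1 0-q->3 0-q->6 1-p->3 1-p->5 1-p->6 2-r->2 2-p->3 3-r->1 3-q->5
step 2: apply R0 at {0↦1, 1↦5, 2↦2, 3↦3}  → |V|=5 |E|=7  E = 0-r->1 0-q->3 0-q->6 1-p->3 1-p->6 2-r->2 3-r->1
step 3: apply R1 at {0↦1, 1↦0}  → |V|=5 |E|=6  E = 0-q->3 0-q->6 1-p->3 1-p->6 2-r->2 3-r->1
step 4: apply R1 at {0↦1, 1↦3}  → |V|=5 |E|=5  E = 0-q->3 0-q->6 1-p->3 1-p->6 2-r->2
final graph: no rule applies after step 4

Answer: 4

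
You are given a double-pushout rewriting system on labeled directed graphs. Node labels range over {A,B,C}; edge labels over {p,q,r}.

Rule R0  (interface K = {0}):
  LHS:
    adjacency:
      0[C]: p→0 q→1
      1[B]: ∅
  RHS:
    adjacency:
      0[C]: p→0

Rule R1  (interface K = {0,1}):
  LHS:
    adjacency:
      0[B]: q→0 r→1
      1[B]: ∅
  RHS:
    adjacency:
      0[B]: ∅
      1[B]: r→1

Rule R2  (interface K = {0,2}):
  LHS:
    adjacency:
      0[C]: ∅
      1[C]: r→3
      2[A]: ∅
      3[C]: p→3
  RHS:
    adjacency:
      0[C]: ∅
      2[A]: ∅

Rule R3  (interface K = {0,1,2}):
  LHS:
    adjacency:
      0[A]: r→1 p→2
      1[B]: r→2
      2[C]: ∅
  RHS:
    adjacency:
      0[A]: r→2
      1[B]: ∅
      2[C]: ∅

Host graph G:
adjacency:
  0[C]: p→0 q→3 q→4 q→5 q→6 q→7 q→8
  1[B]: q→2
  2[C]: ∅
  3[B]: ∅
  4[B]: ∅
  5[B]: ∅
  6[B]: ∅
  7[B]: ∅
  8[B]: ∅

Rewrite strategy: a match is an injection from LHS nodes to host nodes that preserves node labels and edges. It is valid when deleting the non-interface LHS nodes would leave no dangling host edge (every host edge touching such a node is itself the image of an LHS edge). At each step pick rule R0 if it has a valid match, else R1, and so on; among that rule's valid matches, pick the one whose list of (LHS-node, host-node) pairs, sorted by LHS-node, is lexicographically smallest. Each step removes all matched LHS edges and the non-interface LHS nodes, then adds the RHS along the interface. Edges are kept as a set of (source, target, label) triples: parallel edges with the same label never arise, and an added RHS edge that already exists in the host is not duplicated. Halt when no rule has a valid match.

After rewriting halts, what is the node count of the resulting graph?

[0] host  ⇒  9 nodes, 8 edges  {0-p->0 0-q->3 0-q->4 0-q->5 0-q->6 0-q->7 0-q->8 1-q->2}
[1] R0 @ {0↦0, 1↦3}  ⇒  8 nodes, 7 edges  {0-p->0 0-q->4 0-q->5 0-q->6 0-q->7 0-q->8 1-q->2}
[2] R0 @ {0↦0, 1↦4}  ⇒  7 nodes, 6 edges  {0-p->0 0-q->5 0-q->6 0-q->7 0-q->8 1-q->2}
[3] R0 @ {0↦0, 1↦5}  ⇒  6 nodes, 5 edges  {0-p->0 0-q->6 0-q->7 0-q->8 1-q->2}
[4] R0 @ {0↦0, 1↦6}  ⇒  5 nodes, 4 edges  {0-p->0 0-q->7 0-q->8 1-q->2}
[5] R0 @ {0↦0, 1↦7}  ⇒  4 nodes, 3 edges  {0-p->0 0-q->8 1-q->2}
[6] R0 @ {0↦0, 1↦8}  ⇒  3 nodes, 2 edges  {0-p->0 1-q->2}
halt: no rule applies after step 6
NF nodes: {0:C, 1:B, 2:C}

Answer: 3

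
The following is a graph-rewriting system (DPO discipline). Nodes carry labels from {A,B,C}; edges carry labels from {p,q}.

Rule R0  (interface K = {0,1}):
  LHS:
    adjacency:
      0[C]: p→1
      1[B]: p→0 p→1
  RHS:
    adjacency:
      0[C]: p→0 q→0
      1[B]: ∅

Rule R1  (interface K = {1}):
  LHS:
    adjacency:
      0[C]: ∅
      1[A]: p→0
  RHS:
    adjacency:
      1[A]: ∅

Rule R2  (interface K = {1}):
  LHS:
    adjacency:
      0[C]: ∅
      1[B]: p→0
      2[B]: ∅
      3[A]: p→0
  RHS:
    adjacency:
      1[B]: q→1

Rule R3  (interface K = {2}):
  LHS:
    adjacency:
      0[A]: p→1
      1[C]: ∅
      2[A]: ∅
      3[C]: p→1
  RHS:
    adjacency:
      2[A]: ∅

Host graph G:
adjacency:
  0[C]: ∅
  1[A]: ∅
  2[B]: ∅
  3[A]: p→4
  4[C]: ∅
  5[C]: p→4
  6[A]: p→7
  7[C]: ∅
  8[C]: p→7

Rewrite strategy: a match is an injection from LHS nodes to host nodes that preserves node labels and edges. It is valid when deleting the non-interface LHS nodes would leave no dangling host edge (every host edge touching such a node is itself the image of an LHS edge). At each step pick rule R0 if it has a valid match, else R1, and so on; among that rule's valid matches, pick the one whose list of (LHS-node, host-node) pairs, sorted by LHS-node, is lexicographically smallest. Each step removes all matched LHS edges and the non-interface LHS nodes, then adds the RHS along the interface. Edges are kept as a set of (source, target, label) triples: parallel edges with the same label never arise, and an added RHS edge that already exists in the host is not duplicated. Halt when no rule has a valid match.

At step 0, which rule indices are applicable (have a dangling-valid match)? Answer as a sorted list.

Answer: [R3]

Rewrite trace:
R0: no valid match — LHS pattern not found
R1: no valid match — 2 raw matches, all fail dangling condition
R2: no valid match — LHS pattern not found
R3: 4 valid matches — {0↦3, 1↦4, 2↦1, 3↦5}, {0↦3, 1↦4, 2↦6, 3↦5}, {0↦6, 1↦7, 2↦1, 3↦8} (+1 more)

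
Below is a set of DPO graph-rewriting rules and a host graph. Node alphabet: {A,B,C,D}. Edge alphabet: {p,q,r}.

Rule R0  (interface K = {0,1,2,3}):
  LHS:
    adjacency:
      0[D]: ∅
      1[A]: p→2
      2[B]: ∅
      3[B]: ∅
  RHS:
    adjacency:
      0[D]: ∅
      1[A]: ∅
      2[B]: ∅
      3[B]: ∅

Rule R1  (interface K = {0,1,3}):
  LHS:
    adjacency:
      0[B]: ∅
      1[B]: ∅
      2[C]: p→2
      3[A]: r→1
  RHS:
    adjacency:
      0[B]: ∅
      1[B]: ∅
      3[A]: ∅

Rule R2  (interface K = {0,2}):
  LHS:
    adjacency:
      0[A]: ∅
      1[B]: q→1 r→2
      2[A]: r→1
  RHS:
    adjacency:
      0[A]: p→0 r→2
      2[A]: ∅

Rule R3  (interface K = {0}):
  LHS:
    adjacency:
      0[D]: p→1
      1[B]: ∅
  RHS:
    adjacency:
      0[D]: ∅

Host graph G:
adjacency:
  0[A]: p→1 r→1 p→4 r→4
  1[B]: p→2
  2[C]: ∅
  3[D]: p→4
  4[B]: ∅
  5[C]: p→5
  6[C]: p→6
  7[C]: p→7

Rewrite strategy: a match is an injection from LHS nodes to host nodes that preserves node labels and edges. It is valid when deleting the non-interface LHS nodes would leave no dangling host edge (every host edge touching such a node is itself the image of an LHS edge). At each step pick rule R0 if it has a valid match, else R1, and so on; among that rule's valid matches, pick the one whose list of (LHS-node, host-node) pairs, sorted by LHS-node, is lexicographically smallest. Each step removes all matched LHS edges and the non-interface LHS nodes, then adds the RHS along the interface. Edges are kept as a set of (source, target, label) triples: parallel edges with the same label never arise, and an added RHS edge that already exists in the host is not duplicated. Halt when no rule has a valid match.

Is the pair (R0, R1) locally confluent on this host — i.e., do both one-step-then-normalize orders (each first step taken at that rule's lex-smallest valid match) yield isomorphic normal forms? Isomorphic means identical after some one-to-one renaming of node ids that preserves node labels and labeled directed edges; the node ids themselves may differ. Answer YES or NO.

branch R0-first: apply at {0↦3, 1↦0, 2↦1, 3↦4} → |E|=8, then 4 more step(s) → NF |V|=5 |E|=2 V={0:A, 1:B, 2:C, 3:D, 7:C} E=1-p->2 7-p->7
branch R1-first: apply at {0↦1, 1↦4, 2↦5, 3↦0} → |E|=7, then 4 more step(s) → NF |V|=5 |E|=2 V={0:A, 1:B, 2:C, 3:D, 7:C} E=1-p->2 7-p->7
graphs isomorphic (equal up to label-preserving node renaming)

Answer: YES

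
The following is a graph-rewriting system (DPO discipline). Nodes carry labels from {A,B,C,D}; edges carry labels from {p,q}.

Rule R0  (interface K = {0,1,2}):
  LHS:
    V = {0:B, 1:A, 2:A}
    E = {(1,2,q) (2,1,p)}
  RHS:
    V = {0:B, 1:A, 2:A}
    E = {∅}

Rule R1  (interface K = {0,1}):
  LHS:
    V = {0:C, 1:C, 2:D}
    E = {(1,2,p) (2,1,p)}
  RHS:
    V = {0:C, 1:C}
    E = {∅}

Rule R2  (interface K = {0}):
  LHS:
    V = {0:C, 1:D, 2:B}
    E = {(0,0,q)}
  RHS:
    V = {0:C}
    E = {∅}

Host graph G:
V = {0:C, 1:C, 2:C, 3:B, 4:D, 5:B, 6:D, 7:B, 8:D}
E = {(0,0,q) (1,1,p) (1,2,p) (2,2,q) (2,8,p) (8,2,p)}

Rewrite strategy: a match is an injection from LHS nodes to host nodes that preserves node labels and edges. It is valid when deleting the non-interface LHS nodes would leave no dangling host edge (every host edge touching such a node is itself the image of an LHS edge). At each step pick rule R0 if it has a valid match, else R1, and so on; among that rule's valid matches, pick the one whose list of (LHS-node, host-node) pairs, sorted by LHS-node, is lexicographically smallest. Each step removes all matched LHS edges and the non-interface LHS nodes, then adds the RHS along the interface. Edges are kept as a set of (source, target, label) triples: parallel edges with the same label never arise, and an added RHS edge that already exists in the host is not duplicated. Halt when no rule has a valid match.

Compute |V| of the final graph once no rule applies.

Answer: 4

Steps:
initial: |V|=9 |E|=6  E = 0-q->0 1-p->1 1-p->2 2-q->2 2-p->8 8-p->2
step 1: apply R1 at {0↦0, 1↦2, 2↦8}  → |V|=8 |E|=4  E = 0-q->0 1-p->1 1-p->2 2-q->2
step 2: apply R2 at {0↦0, 1↦4, 2↦3}  → |V|=6 |E|=3  E = 1-p->1 1-p->2 2-q->2
step 3: apply R2 at {0↦2, 1↦6, 2↦5}  → |V|=4 |E|=2  E = 1-p->1 1-p->2
final graph: no rule applies after step 3
NF nodes: {0:C, 1:C, 2:C, 7:B}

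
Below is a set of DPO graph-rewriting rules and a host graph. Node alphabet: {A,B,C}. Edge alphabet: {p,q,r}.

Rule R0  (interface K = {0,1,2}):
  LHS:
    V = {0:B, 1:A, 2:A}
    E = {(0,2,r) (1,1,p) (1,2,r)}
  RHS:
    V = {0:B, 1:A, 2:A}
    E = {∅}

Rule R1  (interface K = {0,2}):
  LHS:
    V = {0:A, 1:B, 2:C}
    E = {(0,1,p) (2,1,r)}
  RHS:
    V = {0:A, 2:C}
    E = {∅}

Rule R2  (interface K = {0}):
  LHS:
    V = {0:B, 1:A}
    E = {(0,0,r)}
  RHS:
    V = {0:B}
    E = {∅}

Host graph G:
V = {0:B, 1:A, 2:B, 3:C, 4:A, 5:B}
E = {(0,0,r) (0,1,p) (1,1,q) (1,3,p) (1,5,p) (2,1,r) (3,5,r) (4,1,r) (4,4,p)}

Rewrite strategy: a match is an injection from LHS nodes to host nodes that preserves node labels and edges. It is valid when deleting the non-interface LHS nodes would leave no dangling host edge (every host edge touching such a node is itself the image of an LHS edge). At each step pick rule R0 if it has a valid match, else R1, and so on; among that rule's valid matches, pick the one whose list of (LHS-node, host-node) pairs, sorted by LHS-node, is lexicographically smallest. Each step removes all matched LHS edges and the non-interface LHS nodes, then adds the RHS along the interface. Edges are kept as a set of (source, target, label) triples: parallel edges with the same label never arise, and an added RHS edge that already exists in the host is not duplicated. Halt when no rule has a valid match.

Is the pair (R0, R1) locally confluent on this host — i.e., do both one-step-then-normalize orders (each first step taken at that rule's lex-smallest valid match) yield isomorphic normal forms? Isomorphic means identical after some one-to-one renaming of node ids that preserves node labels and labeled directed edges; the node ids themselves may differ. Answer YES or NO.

branch R0-first: apply at {0↦2, 1↦4, 2↦1} → |E|=6, then 2 more step(s) → NF |V|=4 |E|=3 V={0:B, 1:A, 2:B, 3:C} E=0-p->1 1-q->1 1-p->3
branch R1-first: apply at {0↦1, 1↦5, 2↦3} → |E|=7, then 2 more step(s) → NF |V|=4 |E|=3 V={0:B, 1:A, 2:B, 3:C} E=0-p->1 1-q->1 1-p->3
graphs isomorphic (equal up to label-preserving node renaming)

Answer: YES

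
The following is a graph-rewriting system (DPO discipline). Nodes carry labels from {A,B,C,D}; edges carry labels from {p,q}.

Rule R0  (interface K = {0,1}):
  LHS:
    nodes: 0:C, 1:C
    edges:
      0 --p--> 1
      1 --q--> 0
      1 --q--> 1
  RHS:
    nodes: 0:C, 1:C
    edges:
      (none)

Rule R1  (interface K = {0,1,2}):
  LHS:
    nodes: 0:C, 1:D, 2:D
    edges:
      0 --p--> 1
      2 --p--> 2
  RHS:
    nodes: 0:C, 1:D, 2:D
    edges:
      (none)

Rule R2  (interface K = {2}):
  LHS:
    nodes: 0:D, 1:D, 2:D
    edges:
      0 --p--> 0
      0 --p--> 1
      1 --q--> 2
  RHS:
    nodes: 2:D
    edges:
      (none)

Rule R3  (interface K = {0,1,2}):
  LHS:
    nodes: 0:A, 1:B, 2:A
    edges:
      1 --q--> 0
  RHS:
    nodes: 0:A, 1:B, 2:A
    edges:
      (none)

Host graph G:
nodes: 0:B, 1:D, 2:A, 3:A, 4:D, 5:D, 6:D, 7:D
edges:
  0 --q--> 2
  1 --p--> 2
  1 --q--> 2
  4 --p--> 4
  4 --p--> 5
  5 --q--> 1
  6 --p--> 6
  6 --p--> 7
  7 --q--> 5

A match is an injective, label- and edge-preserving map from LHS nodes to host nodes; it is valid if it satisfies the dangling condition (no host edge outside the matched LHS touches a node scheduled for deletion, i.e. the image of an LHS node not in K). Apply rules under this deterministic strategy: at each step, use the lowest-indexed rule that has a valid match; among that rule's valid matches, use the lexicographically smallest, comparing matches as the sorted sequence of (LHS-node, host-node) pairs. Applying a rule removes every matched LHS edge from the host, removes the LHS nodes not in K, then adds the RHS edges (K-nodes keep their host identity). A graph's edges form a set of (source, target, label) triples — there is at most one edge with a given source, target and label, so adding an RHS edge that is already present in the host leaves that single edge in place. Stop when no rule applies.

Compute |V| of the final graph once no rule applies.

Answer: 4

Derivation:
[0] host  ⇒  8 nodes, 9 edges  {0-q->2 1-p->2 1-q->2 4-p->4 4-p->5 5-q->1 6-p->6 6-p->7 7-q->5}
[1] R2 @ {0↦6, 1↦7, 2↦5}  ⇒  6 nodes, 6 edges  {0-q->2 1-p->2 1-q->2 4-p->4 4-p->5 5-q->1}
[2] R2 @ {0↦4, 1↦5, 2↦1}  ⇒  4 nodes, 3 edges  {0-q->2 1-p->2 1-q->2}
[3] R3 @ {0↦2, 1↦0, 2↦3}  ⇒  4 nodes, 2 edges  {1-p->2 1-q->2}
final graph: no rule applies after step 3
NF nodes: {0:B, 1:D, 2:A, 3:A}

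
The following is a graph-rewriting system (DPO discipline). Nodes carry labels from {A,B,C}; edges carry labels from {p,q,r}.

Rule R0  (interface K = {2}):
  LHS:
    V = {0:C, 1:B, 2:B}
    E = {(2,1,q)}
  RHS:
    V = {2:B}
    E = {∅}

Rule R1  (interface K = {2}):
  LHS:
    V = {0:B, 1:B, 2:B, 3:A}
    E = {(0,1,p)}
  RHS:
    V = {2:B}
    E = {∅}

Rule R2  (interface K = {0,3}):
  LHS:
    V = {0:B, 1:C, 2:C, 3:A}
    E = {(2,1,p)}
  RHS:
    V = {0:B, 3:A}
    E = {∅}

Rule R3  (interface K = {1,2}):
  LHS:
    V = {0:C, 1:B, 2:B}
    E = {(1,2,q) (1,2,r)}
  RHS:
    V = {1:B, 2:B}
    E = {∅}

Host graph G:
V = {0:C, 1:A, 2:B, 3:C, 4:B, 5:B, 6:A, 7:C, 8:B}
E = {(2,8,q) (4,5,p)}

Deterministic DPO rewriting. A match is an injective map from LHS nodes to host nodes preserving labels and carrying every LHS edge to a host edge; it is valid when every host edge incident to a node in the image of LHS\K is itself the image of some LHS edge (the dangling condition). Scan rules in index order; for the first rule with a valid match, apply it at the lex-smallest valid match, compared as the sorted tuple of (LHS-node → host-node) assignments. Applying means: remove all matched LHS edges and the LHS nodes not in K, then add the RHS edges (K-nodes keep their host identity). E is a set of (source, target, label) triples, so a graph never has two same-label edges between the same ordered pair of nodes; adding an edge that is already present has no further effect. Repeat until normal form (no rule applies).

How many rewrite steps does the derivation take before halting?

Answer: 2

Derivation:
initial: |V|=9 |E|=2  E = 2-q->8 4-p->5
step 1: apply R0 at {0↦0, 1↦8, 2↦2}  → |V|=7 |E|=1  E = 4-p->5
step 2: apply R1 at {0↦4, 1↦5, 2↦2, 3↦1}  → |V|=4 |E|=0  E = ∅
final graph: no rule applies after step 2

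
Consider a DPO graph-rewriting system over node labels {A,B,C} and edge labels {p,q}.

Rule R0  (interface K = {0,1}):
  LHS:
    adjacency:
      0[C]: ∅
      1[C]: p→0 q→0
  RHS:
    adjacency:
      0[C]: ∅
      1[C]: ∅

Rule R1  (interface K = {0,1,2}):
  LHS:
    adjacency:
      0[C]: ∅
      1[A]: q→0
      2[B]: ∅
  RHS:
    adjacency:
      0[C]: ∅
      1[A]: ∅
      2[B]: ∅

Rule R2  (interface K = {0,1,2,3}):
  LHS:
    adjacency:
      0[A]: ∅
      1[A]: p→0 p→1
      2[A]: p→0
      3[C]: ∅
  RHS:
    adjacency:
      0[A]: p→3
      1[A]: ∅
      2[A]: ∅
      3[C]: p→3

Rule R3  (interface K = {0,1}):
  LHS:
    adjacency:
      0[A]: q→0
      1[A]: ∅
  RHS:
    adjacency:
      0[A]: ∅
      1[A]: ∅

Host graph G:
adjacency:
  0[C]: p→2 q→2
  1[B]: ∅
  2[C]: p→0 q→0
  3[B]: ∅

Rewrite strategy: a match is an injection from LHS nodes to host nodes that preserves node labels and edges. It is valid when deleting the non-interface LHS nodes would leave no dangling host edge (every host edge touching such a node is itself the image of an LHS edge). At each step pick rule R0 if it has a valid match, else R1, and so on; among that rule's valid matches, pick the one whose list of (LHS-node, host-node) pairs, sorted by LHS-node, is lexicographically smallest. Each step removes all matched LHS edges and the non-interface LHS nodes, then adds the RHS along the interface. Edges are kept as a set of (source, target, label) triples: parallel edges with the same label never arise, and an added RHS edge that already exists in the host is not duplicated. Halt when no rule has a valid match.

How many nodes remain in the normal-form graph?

[0] host  ⇒  4 nodes, 4 edges  {0-p->2 0-q->2 2-p->0 2-q->0}
[1] R0 @ {0↦0, 1↦2}  ⇒  4 nodes, 2 edges  {0-p->2 0-q->2}
[2] R0 @ {0↦2, 1↦0}  ⇒  4 nodes, 0 edges  {∅}
final graph: no rule applies after step 2
NF nodes: {0:C, 1:B, 2:C, 3:B}

Answer: 4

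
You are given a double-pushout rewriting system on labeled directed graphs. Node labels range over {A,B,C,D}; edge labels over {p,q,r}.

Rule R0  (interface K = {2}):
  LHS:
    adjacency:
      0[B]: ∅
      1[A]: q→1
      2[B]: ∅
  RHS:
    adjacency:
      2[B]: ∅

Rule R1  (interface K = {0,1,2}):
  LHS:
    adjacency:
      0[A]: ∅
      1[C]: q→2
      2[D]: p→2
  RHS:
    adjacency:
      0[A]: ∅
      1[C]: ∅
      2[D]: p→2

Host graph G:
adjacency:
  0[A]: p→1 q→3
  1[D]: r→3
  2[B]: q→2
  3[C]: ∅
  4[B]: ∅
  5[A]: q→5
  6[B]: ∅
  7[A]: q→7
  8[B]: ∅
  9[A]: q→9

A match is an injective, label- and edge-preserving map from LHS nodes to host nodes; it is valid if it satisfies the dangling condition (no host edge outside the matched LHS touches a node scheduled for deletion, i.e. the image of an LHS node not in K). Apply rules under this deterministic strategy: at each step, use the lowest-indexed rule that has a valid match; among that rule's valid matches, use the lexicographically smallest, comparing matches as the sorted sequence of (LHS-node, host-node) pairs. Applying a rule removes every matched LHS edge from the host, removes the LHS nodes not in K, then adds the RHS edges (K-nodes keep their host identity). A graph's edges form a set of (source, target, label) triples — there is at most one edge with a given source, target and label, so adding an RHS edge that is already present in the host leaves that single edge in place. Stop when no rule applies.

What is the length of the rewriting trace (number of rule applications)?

[0] host  ⇒  10 nodes, 7 edges  {0-p->1 0-q->3 1-r->3 2-q->2 5-q->5 7-q->7 9-q->9}
[1] R0 @ {0↦4, 1↦5, 2↦2}  ⇒  8 nodes, 6 edges  {0-p->1 0-q->3 1-r->3 2-q->2 7-q->7 9-q->9}
[2] R0 @ {0↦6, 1↦7, 2↦2}  ⇒  6 nodes, 5 edges  {0-p->1 0-q->3 1-r->3 2-q->2 9-q->9}
[3] R0 @ {0↦8, 1↦9, 2↦2}  ⇒  4 nodes, 4 edges  {0-p->1 0-q->3 1-r->3 2-q->2}
halt: no rule applies after step 3

Answer: 3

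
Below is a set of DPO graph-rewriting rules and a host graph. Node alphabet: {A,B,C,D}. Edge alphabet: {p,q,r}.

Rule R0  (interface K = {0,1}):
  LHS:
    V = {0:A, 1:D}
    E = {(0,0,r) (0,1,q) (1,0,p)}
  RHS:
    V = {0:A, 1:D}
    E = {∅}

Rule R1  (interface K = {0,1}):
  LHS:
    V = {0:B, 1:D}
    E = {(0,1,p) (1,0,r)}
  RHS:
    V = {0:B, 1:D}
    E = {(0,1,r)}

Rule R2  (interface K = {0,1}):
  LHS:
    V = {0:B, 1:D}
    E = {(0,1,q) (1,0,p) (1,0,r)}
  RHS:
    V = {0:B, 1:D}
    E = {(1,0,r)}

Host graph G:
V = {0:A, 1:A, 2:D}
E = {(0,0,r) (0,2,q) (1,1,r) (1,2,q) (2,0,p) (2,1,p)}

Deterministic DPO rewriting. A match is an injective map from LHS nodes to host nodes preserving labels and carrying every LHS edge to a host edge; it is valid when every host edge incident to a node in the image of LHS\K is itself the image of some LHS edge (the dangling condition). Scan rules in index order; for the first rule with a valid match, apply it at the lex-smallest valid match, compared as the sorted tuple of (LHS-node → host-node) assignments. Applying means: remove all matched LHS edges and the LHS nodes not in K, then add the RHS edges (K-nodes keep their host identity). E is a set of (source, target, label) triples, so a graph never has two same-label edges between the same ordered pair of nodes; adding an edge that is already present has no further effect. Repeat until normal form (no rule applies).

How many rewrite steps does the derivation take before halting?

Answer: 2

Steps:
start.  V:3 E:6  edges: 0-r->0 0-q->2 1-r->1 1-q->2 2-p->0 2-p->1
1. fire R0 via {0↦0, 1↦2}  →  V:3 E:3  edges: 1-r->1 1-q->2 2-p->1
2. fire R0 via {0↦1, 1↦2}  →  V:3 E:0  edges: ∅
halt: no rule applies after step 2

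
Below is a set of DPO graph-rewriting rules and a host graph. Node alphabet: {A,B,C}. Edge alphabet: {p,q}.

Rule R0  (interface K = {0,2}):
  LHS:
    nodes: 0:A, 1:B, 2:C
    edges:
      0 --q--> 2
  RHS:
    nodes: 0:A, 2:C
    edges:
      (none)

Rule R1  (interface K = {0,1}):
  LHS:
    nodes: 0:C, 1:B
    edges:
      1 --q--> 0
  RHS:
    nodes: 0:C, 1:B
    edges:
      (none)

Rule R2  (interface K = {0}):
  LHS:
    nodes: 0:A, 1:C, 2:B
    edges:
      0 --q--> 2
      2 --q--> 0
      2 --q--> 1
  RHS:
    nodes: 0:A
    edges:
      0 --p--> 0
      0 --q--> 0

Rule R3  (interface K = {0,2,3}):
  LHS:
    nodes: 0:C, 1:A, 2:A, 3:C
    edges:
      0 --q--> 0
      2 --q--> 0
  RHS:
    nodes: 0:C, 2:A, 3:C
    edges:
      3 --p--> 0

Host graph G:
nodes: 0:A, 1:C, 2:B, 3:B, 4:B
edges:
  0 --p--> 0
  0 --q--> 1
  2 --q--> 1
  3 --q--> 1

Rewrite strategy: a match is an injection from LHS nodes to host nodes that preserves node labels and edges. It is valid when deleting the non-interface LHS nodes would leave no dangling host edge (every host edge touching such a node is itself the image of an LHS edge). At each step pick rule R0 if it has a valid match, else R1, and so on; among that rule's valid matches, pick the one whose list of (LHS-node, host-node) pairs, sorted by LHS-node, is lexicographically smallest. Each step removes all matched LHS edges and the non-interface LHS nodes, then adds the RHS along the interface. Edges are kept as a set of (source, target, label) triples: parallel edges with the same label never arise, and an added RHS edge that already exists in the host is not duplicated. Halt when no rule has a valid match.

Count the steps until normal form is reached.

start.  V:5 E:4  edges: 0-p->0 0-q->1 2-q->1 3-q->1
1. fire R0 via {0↦0, 1↦4, 2↦1}  →  V:4 E:3  edges: 0-p->0 2-q->1 3-q->1
2. fire R1 via {0↦1, 1↦2}  →  V:4 E:2  edges: 0-p->0 3-q->1
3. fire R1 via {0↦1, 1↦3}  →  V:4 E:1  edges: 0-p->0
final graph: no rule applies after step 3

Answer: 3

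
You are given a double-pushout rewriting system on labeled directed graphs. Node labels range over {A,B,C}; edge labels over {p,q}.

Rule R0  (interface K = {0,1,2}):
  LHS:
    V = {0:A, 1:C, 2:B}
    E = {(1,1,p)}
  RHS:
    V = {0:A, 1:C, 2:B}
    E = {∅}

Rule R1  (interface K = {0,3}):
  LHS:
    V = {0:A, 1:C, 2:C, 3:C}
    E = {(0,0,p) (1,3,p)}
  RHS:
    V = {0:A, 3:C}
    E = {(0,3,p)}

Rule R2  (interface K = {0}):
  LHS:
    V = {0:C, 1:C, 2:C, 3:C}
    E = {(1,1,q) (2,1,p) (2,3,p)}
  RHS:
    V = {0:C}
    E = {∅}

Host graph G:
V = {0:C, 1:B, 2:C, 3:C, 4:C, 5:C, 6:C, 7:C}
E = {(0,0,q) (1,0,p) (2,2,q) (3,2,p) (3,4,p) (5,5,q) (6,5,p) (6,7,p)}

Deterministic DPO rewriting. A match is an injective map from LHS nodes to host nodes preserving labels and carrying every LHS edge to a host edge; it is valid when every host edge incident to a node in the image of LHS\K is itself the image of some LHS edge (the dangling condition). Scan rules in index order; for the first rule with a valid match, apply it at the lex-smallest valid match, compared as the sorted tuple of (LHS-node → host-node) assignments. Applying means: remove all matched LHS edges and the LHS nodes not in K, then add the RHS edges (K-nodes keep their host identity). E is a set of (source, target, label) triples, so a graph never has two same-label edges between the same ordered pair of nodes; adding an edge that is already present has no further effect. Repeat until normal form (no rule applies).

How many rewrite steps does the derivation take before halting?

Answer: 2

Rewrite trace:
initial: |V|=8 |E|=8  E = 0-q->0 1-p->0 2-q->2 3-p->2 3-p->4 5-q->5 6-p->5 6-p->7
step 1: apply R2 at {0↦0, 1↦2, 2↦3, 3↦4}  → |V|=5 |E|=5  E = 0-q->0 1-p->0 5-q->5 6-p->5 6-p->7
step 2: apply R2 at {0↦0, 1↦5, 2↦6, 3↦7}  → |V|=2 |E|=2  E = 0-q->0 1-p->0
normal form: no rule applies after step 2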